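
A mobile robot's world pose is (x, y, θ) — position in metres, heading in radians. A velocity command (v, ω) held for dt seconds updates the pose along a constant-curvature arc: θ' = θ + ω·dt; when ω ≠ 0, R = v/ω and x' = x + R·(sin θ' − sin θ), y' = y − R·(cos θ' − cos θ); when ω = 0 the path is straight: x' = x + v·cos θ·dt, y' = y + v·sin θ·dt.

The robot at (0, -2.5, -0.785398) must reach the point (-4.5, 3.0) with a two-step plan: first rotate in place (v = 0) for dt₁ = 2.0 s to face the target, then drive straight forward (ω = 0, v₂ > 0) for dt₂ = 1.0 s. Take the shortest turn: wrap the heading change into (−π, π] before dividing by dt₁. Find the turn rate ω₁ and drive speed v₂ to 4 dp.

ω₁ = 1.5210, v₂ = 7.1063

heading to target = atan2(3−-2.5, -4.5−0) = 2.2565
Δθ = wrap(2.2565 − -0.7854) = 3.0419; ω₁ = Δθ/dt₁ = 1.5210
distance = √((-4.5−0)² + (3−-2.5)²) = 7.1063; v₂ = distance/dt₂ = 7.1063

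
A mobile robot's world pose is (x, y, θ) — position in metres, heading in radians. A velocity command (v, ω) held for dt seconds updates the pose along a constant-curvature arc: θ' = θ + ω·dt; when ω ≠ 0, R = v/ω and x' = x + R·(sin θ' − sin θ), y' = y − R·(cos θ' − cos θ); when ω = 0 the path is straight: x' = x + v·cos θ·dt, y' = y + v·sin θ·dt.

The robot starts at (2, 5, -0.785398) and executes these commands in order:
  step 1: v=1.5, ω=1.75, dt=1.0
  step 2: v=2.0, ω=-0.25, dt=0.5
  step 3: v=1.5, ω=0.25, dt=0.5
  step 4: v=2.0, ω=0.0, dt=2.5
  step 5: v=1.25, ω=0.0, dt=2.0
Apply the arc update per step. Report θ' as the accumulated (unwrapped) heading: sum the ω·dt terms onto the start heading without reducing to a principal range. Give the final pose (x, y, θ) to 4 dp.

(8.6678, 12.6536, 0.9646)

step 1: θ'=0.9646 (R=0.8571) → pose (3.3105, 5.1177, 0.9646)
step 2: θ'=0.8396 (R=-8.0000) → pose (3.9301, 5.9019, 0.8396)
step 3: θ'=0.9646 (R=6.0000) → pose (4.3947, 6.4900, 0.9646)
step 4: θ'=0.9646 (straight) → pose (7.2435, 10.5991, 0.9646)
step 5: θ'=0.9646 (straight) → pose (8.6678, 12.6536, 0.9646)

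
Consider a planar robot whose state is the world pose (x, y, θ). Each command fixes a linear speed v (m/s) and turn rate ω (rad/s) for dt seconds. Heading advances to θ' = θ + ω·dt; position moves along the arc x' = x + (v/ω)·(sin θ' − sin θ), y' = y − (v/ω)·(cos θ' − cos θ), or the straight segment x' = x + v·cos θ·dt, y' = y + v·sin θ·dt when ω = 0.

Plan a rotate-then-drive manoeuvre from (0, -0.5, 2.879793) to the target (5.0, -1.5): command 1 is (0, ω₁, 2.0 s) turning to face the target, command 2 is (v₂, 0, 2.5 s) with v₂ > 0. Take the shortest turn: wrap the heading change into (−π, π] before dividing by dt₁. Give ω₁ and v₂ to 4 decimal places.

heading to target = atan2(-1.5−-0.5, 5−0) = -0.1974
Δθ = wrap(-0.1974 − 2.8798) = -3.0772; ω₁ = Δθ/dt₁ = -1.5386
distance = √((5−0)² + (-1.5−-0.5)²) = 5.0990; v₂ = distance/dt₂ = 2.0396

ω₁ = -1.5386, v₂ = 2.0396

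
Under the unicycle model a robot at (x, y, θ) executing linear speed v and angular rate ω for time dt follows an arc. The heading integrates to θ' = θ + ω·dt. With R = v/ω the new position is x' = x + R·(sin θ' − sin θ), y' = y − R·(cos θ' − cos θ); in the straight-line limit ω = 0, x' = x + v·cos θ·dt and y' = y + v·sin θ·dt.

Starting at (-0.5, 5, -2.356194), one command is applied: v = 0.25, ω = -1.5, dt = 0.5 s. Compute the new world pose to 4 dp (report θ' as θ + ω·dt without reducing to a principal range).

(-0.6120, 4.9513, -3.1062)

θ' = -2.3562 + -1.5·0.5 = -3.1062
R = v/ω = 0.25/-1.5 = -0.1667
x' = -0.5 + -0.1667·(sin -3.1062 − sin -2.3562) = -0.6120
y' = 5 − -0.1667·(cos -3.1062 − cos -2.3562) = 4.9513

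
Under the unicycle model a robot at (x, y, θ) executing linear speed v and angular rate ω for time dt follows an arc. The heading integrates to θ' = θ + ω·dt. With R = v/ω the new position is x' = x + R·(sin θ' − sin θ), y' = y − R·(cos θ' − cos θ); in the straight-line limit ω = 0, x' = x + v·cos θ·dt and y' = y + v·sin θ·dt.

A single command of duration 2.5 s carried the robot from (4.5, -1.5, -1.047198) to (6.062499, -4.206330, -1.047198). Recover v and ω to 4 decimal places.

v = 1.2500, ω = 0.0000

Δθ = -1.047198 − -1.047198 = 0.000000
ω = Δθ/dt = 0.000000/2.5 = 0.0000
ω = 0 → v = (Δx·cos θ + Δy·sin θ)/dt = 1.2500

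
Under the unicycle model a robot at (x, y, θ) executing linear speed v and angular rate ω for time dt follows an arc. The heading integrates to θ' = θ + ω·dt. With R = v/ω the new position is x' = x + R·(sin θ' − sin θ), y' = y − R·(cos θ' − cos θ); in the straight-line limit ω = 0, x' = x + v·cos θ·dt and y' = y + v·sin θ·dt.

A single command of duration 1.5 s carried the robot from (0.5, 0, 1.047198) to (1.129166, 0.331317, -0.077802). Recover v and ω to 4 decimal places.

Δθ = -0.077802 − 1.047198 = -1.125000
ω = Δθ/dt = -1.125000/1.5 = -0.7500
R = Δx/(sin θ' − sin θ) = -0.6667
v = R·ω = -0.6667·-0.7500 = 0.5000

v = 0.5000, ω = -0.7500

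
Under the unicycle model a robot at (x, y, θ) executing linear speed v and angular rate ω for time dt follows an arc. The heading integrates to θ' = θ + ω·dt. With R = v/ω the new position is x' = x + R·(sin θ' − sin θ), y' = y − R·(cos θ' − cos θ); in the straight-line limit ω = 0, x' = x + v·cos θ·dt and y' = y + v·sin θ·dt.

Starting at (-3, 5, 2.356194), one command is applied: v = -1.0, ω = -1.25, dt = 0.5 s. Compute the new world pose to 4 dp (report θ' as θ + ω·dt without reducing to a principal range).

(-2.7760, 4.5621, 1.7312)

θ' = 2.3562 + -1.25·0.5 = 1.7312
R = v/ω = -1.0/-1.25 = 0.8000
x' = -3 + 0.8000·(sin 1.7312 − sin 2.3562) = -2.7760
y' = 5 − 0.8000·(cos 1.7312 − cos 2.3562) = 4.5621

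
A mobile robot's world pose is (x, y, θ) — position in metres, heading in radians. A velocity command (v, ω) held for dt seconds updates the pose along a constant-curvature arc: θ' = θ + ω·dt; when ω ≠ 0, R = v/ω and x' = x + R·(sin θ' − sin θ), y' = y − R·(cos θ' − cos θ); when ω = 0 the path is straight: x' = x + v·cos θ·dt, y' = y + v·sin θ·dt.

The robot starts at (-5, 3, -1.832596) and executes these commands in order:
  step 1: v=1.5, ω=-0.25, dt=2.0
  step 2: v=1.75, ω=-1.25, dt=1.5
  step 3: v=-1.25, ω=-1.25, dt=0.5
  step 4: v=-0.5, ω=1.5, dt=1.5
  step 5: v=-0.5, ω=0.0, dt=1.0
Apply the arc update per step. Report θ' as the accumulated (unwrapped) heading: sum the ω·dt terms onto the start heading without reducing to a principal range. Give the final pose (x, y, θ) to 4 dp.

(-7.6433, 0.0399, -2.5826)

step 1: θ'=-2.3326 (R=-6.0000) → pose (-6.4540, 0.4116, -2.3326)
step 2: θ'=-4.2076 (R=-1.4000) → pose (-8.6924, 0.7008, -4.2076)
step 3: θ'=-4.8326 (R=1.0000) → pose (-8.5749, 0.0973, -4.8326)
step 4: θ'=-2.5826 (R=-0.3333) → pose (-8.0672, -0.2253, -2.5826)
step 5: θ'=-2.5826 (straight) → pose (-7.6433, 0.0399, -2.5826)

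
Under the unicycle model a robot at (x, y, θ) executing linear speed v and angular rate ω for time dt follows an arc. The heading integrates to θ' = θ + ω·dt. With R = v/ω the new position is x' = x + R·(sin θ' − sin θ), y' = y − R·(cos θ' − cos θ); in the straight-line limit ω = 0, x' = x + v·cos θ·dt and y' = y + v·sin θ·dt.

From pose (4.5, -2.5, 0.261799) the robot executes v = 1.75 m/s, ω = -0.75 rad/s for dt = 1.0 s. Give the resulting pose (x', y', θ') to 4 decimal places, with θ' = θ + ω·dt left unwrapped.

θ' = 0.2618 + -0.75·1.0 = -0.4882
R = v/ω = 1.75/-0.75 = -2.3333
x' = 4.5 + -2.3333·(sin -0.4882 − sin 0.2618) = 6.1983
y' = -2.5 − -2.3333·(cos -0.4882 − cos 0.2618) = -2.6931

(6.1983, -2.6931, -0.4882)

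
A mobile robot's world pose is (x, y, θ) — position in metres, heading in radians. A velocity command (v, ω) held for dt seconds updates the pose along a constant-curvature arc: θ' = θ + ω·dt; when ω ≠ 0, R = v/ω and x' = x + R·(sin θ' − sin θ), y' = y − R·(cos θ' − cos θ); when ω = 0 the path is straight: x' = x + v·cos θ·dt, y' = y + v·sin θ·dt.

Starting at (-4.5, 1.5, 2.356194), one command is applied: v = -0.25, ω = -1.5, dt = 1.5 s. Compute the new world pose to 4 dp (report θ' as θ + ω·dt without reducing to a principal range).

θ' = 2.3562 + -1.5·1.5 = 0.1062
R = v/ω = -0.25/-1.5 = 0.1667
x' = -4.5 + 0.1667·(sin 0.1062 − sin 2.3562) = -4.6002
y' = 1.5 − 0.1667·(cos 0.1062 − cos 2.3562) = 1.2164

(-4.6002, 1.2164, 0.1062)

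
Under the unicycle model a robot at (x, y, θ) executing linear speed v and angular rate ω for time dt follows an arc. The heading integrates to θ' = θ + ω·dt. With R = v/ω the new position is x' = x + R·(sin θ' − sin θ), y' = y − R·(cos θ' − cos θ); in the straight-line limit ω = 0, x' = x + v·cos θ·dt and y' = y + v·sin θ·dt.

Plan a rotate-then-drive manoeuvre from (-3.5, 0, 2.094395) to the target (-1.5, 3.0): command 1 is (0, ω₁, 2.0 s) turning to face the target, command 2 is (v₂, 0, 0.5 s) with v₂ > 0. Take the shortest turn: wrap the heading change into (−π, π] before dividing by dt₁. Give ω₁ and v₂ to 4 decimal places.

heading to target = atan2(3−0, -1.5−-3.5) = 0.9828
Δθ = wrap(0.9828 − 2.0944) = -1.1116; ω₁ = Δθ/dt₁ = -0.5558
distance = √((-1.5−-3.5)² + (3−0)²) = 3.6056; v₂ = distance/dt₂ = 7.2111

ω₁ = -0.5558, v₂ = 7.2111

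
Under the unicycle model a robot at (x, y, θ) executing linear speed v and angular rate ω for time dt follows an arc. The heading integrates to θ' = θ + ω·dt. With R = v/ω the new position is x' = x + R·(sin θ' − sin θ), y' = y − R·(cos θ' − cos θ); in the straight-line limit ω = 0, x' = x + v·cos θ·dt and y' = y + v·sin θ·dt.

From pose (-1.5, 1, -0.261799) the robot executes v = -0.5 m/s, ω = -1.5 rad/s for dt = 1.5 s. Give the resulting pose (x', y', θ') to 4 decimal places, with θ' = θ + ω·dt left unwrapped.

(-1.6101, 1.5914, -2.5118)

θ' = -0.2618 + -1.5·1.5 = -2.5118
R = v/ω = -0.5/-1.5 = 0.3333
x' = -1.5 + 0.3333·(sin -2.5118 − sin -0.2618) = -1.6101
y' = 1 − 0.3333·(cos -2.5118 − cos -0.2618) = 1.5914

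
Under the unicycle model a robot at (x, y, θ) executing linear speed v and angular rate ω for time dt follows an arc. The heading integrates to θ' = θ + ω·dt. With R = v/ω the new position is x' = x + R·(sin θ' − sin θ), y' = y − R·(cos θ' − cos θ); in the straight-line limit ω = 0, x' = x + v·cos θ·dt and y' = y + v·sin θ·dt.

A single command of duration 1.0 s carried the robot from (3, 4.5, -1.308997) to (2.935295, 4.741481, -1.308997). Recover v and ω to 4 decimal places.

Δθ = -1.308997 − -1.308997 = 0.000000
ω = Δθ/dt = 0.000000/1.0 = 0.0000
ω = 0 → v = (Δx·cos θ + Δy·sin θ)/dt = -0.2500

v = -0.2500, ω = 0.0000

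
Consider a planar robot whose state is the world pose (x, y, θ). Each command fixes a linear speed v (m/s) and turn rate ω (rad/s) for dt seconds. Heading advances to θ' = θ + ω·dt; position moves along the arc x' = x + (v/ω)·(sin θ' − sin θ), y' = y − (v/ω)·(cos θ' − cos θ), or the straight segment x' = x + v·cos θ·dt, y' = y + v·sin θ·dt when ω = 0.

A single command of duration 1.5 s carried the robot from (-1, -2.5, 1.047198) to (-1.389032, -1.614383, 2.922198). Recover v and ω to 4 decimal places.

Δθ = 2.922198 − 1.047198 = 1.875000
ω = Δθ/dt = 1.875000/1.5 = 1.2500
R = −Δy/(cos θ' − cos θ) = 0.6000
v = R·ω = 0.6000·1.2500 = 0.7500

v = 0.7500, ω = 1.2500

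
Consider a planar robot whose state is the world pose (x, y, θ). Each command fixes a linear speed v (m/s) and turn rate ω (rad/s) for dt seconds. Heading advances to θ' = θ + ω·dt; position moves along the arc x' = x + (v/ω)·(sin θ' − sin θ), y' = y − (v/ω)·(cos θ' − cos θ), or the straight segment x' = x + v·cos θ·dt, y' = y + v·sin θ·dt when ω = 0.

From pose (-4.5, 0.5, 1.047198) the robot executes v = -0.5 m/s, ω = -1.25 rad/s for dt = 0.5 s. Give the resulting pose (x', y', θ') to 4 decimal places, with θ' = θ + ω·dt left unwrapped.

(-4.6825, 0.3351, 0.4222)

θ' = 1.0472 + -1.25·0.5 = 0.4222
R = v/ω = -0.5/-1.25 = 0.4000
x' = -4.5 + 0.4000·(sin 0.4222 − sin 1.0472) = -4.6825
y' = 0.5 − 0.4000·(cos 0.4222 − cos 1.0472) = 0.3351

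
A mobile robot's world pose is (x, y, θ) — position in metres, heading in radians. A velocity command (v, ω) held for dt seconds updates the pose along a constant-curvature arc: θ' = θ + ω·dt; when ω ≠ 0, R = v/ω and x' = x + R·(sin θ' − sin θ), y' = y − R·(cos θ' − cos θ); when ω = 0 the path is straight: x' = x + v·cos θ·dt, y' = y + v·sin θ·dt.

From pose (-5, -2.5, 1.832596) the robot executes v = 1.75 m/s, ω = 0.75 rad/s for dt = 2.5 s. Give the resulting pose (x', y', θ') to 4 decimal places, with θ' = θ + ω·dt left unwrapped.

θ' = 1.8326 + 0.75·2.5 = 3.7076
R = v/ω = 1.75/0.75 = 2.3333
x' = -5 + 2.3333·(sin 3.7076 − sin 1.8326) = -8.5051
y' = -2.5 − 2.3333·(cos 3.7076 − cos 1.8326) = -1.1345

(-8.5051, -1.1345, 3.7076)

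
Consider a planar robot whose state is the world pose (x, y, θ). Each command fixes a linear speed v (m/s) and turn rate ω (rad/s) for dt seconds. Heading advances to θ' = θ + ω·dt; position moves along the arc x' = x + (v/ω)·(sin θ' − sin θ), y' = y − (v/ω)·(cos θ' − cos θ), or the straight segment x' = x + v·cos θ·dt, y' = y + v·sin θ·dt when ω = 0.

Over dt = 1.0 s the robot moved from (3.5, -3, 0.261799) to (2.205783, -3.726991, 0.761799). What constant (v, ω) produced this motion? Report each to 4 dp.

Δθ = 0.761799 − 0.261799 = 0.500000
ω = Δθ/dt = 0.500000/1.0 = 0.5000
R = Δx/(sin θ' − sin θ) = -3.0000
v = R·ω = -3.0000·0.5000 = -1.5000

v = -1.5000, ω = 0.5000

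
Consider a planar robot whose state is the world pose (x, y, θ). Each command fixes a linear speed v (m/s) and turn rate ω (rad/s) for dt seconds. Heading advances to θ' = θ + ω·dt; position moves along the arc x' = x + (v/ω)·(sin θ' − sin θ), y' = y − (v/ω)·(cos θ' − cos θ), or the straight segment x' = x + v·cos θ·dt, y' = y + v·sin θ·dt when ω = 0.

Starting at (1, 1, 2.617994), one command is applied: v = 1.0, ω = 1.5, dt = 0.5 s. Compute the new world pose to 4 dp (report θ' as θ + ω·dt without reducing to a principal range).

θ' = 2.6180 + 1.5·0.5 = 3.3680
R = v/ω = 1.0/1.5 = 0.6667
x' = 1 + 0.6667·(sin 3.3680 − sin 2.6180) = 0.5170
y' = 1 − 0.6667·(cos 3.3680 − cos 2.6180) = 1.0723

(0.5170, 1.0723, 3.3680)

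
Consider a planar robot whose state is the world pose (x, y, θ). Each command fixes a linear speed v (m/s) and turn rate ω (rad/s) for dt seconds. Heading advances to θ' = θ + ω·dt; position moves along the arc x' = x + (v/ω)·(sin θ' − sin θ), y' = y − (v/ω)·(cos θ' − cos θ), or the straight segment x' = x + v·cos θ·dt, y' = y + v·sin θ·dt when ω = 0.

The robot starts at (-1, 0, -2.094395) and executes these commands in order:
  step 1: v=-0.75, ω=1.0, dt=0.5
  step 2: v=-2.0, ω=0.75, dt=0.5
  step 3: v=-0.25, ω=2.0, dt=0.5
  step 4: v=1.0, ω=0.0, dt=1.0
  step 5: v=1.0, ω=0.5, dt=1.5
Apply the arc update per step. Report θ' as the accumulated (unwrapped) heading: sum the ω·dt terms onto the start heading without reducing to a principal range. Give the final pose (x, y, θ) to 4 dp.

(1.2713, 1.4265, 0.5306)

step 1: θ'=-1.5944 (R=-0.7500) → pose (-0.8997, 0.3573, -1.5944)
step 2: θ'=-1.2194 (R=-2.6667) → pose (-1.0619, 1.3381, -1.2194)
step 3: θ'=-0.2194 (R=-0.1250) → pose (-1.1521, 1.4171, -0.2194)
step 4: θ'=-0.2194 (straight) → pose (-0.1761, 1.1995, -0.2194)
step 5: θ'=0.5306 (R=2.0000) → pose (1.2713, 1.4265, 0.5306)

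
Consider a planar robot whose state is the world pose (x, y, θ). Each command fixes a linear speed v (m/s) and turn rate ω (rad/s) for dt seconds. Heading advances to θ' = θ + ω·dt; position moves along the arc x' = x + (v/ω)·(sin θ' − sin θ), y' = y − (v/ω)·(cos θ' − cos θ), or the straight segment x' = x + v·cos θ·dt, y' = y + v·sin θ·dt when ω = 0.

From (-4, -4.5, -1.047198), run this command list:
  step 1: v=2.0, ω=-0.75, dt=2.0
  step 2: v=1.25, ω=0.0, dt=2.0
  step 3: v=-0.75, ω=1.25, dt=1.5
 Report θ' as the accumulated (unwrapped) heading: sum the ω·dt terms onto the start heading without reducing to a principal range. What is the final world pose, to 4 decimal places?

step 1: θ'=-2.5472 (R=-2.6667) → pose (-4.8160, -8.0426, -2.5472)
step 2: θ'=-2.5472 (straight) → pose (-6.8873, -9.4427, -2.5472)
step 3: θ'=-0.6722 (R=-0.6000) → pose (-6.8496, -8.4761, -0.6722)

(-6.8496, -8.4761, -0.6722)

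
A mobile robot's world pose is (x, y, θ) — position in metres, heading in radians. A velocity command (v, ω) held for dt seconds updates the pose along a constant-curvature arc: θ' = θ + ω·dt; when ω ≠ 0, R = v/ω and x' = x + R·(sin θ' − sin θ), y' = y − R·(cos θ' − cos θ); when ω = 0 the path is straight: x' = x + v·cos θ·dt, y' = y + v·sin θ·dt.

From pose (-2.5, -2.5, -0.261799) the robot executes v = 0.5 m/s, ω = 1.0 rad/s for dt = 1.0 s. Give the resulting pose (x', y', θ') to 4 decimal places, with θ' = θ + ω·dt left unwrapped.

(-2.0341, -2.3869, 0.7382)

θ' = -0.2618 + 1.0·1.0 = 0.7382
R = v/ω = 0.5/1.0 = 0.5000
x' = -2.5 + 0.5000·(sin 0.7382 − sin -0.2618) = -2.0341
y' = -2.5 − 0.5000·(cos 0.7382 − cos -0.2618) = -2.3869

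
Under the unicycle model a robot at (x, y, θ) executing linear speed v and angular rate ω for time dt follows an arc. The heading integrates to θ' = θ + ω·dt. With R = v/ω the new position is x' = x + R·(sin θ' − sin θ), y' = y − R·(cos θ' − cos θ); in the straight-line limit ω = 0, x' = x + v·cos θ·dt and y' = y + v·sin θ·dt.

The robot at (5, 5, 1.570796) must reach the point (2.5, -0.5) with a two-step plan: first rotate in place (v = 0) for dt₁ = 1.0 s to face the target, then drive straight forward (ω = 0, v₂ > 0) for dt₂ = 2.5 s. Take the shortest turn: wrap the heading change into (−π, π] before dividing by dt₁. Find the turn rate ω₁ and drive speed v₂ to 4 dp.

heading to target = atan2(-0.5−5, 2.5−5) = -1.9974
Δθ = wrap(-1.9974 − 1.5708) = 2.7150; ω₁ = Δθ/dt₁ = 2.7150
distance = √((2.5−5)² + (-0.5−5)²) = 6.0415; v₂ = distance/dt₂ = 2.4166

ω₁ = 2.7150, v₂ = 2.4166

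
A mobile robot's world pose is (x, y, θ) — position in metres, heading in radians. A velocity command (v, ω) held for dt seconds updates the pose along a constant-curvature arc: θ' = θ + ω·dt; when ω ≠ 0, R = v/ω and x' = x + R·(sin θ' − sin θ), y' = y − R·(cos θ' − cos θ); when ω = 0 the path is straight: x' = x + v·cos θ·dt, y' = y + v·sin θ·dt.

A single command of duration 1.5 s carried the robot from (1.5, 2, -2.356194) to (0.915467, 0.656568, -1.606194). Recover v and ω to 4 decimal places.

Δθ = -1.606194 − -2.356194 = 0.750000
ω = Δθ/dt = 0.750000/1.5 = 0.5000
R = −Δy/(cos θ' − cos θ) = 2.0000
v = R·ω = 2.0000·0.5000 = 1.0000

v = 1.0000, ω = 0.5000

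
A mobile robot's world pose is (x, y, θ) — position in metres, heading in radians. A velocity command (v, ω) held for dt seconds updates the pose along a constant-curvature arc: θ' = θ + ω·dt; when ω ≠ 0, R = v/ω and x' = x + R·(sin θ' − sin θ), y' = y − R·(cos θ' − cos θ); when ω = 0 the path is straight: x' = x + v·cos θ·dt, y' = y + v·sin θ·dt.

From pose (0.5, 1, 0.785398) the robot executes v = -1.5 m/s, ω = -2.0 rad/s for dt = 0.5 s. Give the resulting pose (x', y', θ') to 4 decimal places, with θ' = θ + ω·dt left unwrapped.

(-0.1900, 0.7975, -0.2146)

θ' = 0.7854 + -2.0·0.5 = -0.2146
R = v/ω = -1.5/-2.0 = 0.7500
x' = 0.5 + 0.7500·(sin -0.2146 − sin 0.7854) = -0.1900
y' = 1 − 0.7500·(cos -0.2146 − cos 0.7854) = 0.7975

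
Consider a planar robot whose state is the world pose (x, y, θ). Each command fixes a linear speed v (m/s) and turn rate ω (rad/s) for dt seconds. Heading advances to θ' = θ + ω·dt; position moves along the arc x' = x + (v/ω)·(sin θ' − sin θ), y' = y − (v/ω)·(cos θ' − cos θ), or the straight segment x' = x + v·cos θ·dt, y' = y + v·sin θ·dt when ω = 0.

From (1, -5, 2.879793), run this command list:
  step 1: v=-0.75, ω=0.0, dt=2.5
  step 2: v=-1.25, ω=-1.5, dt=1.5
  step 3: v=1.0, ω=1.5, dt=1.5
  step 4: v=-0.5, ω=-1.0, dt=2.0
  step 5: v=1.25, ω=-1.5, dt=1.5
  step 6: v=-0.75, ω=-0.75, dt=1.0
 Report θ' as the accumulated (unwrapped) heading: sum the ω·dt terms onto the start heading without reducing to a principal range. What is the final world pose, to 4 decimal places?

(4.7079, -6.2262, -2.1202)

step 1: θ'=2.8798 (straight) → pose (2.8111, -5.4853, 2.8798)
step 2: θ'=0.6298 (R=0.8333) → pose (3.0862, -6.9637, 0.6298)
step 3: θ'=2.8798 (R=0.6667) → pose (2.8661, -5.7810, 2.8798)
step 4: θ'=0.8798 (R=0.5000) → pose (3.1220, -6.5826, 0.8798)
step 5: θ'=-1.3702 (R=-0.8333) → pose (4.5808, -6.9476, -1.3702)
step 6: θ'=-2.1202 (R=1.0000) → pose (4.7079, -6.2262, -2.1202)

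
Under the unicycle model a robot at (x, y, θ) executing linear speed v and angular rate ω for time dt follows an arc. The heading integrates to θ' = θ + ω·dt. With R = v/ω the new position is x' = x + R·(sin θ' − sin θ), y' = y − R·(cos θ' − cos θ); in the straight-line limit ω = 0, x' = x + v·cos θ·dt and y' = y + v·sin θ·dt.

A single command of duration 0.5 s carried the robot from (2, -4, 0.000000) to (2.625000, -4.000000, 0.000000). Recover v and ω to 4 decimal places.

v = 1.2500, ω = 0.0000

Δθ = 0.000000 − 0.000000 = 0.000000
ω = Δθ/dt = 0.000000/0.5 = 0.0000
ω = 0 → v = (Δx·cos θ + Δy·sin θ)/dt = 1.2500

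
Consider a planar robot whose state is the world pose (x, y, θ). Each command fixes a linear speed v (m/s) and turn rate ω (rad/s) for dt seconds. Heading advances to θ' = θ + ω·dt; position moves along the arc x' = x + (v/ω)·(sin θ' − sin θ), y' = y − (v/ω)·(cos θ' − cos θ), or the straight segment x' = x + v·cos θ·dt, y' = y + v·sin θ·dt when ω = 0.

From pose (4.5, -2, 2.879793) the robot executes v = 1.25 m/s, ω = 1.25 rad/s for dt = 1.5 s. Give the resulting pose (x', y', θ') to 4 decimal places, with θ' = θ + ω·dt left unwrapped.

θ' = 2.8798 + 1.25·1.5 = 4.7548
R = v/ω = 1.25/1.25 = 1.0000
x' = 4.5 + 1.0000·(sin 4.7548 − sin 2.8798) = 3.2421
y' = -2 − 1.0000·(cos 4.7548 − cos 2.8798) = -3.0083

(3.2421, -3.0083, 4.7548)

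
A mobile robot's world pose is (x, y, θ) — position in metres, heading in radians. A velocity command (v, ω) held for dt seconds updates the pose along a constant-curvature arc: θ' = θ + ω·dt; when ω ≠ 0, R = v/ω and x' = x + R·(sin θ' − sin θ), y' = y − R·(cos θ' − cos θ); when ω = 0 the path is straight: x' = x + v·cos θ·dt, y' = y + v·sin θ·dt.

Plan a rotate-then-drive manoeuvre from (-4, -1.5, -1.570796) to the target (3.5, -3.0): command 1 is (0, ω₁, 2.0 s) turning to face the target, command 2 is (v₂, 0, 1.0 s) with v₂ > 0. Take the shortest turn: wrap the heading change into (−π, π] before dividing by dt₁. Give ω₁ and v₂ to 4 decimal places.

ω₁ = 0.6867, v₂ = 7.6485

heading to target = atan2(-3−-1.5, 3.5−-4) = -0.1974
Δθ = wrap(-0.1974 − -1.5708) = 1.3734; ω₁ = Δθ/dt₁ = 0.6867
distance = √((3.5−-4)² + (-3−-1.5)²) = 7.6485; v₂ = distance/dt₂ = 7.6485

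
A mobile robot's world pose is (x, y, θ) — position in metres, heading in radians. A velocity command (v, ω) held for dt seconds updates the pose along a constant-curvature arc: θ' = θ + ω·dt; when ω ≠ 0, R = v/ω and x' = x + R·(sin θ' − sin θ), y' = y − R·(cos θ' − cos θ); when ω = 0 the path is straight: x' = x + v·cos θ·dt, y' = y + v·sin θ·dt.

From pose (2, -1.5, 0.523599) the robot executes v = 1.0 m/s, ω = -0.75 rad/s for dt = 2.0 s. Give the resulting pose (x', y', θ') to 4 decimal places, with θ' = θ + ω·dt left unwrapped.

θ' = 0.5236 + -0.75·2.0 = -0.9764
R = v/ω = 1.0/-0.75 = -1.3333
x' = 2 + -1.3333·(sin -0.9764 − sin 0.5236) = 3.7713
y' = -1.5 − -1.3333·(cos -0.9764 − cos 0.5236) = -1.9080

(3.7713, -1.9080, -0.9764)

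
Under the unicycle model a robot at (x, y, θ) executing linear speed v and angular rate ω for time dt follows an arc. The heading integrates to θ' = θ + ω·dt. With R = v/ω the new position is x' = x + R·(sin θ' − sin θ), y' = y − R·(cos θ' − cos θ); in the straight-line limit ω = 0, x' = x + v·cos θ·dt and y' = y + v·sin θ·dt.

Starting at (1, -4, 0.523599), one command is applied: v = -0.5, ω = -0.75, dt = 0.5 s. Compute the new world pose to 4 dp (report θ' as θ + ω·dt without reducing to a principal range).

(0.7654, -4.0820, 0.1486)

θ' = 0.5236 + -0.75·0.5 = 0.1486
R = v/ω = -0.5/-0.75 = 0.6667
x' = 1 + 0.6667·(sin 0.1486 − sin 0.5236) = 0.7654
y' = -4 − 0.6667·(cos 0.1486 − cos 0.5236) = -4.0820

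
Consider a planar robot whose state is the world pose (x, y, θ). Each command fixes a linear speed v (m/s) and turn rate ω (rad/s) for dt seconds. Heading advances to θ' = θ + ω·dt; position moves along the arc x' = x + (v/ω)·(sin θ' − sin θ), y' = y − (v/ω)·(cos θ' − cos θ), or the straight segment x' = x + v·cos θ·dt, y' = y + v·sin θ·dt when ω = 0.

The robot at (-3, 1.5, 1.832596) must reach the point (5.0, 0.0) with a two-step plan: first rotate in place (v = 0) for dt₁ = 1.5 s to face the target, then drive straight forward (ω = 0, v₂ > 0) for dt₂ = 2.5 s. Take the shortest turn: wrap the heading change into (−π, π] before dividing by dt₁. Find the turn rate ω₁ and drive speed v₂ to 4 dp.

heading to target = atan2(0−1.5, 5−-3) = -0.1853
Δθ = wrap(-0.1853 − 1.8326) = -2.0179; ω₁ = Δθ/dt₁ = -1.3453
distance = √((5−-3)² + (0−1.5)²) = 8.1394; v₂ = distance/dt₂ = 3.2558

ω₁ = -1.3453, v₂ = 3.2558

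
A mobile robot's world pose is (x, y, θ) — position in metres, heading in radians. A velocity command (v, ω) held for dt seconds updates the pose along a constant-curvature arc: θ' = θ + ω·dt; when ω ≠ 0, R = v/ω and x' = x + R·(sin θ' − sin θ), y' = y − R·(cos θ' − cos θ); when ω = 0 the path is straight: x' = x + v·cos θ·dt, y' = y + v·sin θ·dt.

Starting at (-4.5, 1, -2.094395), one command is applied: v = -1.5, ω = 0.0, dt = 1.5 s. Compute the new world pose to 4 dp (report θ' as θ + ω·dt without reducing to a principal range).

θ' = -2.0944 + 0.0·1.5 = -2.0944
ω = 0 → straight: x' = -4.5 + -1.5·cos(-2.0944)·1.5 = -3.3750
y' = 1 + -1.5·sin(-2.0944)·1.5 = 2.9486

(-3.3750, 2.9486, -2.0944)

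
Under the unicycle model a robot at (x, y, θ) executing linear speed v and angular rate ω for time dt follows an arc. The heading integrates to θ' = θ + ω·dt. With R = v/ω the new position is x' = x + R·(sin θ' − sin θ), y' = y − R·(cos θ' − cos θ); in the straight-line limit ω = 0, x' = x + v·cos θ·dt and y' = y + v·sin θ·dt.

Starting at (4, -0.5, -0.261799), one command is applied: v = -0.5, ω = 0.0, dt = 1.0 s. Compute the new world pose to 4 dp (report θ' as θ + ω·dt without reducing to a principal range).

θ' = -0.2618 + 0.0·1.0 = -0.2618
ω = 0 → straight: x' = 4 + -0.5·cos(-0.2618)·1.0 = 3.5170
y' = -0.5 + -0.5·sin(-0.2618)·1.0 = -0.3706

(3.5170, -0.3706, -0.2618)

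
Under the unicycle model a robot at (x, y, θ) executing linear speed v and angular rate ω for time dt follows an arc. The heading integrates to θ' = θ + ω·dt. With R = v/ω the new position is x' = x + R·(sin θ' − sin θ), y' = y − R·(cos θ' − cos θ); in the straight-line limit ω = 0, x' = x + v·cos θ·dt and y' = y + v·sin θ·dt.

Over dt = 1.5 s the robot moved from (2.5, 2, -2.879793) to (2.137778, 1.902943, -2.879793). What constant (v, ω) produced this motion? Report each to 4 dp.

v = 0.2500, ω = 0.0000

Δθ = -2.879793 − -2.879793 = 0.000000
ω = Δθ/dt = 0.000000/1.5 = 0.0000
ω = 0 → v = (Δx·cos θ + Δy·sin θ)/dt = 0.2500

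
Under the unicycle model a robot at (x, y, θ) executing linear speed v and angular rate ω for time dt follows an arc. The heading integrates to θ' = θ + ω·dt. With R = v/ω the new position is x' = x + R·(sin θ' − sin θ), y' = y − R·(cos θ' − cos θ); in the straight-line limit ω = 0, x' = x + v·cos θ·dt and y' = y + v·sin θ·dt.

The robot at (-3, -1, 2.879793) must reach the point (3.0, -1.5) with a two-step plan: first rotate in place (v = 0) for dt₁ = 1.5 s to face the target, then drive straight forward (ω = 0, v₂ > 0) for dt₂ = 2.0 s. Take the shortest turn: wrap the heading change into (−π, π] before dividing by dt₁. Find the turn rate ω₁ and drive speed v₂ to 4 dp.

heading to target = atan2(-1.5−-1, 3−-3) = -0.0831
Δθ = wrap(-0.0831 − 2.8798) = -2.9629; ω₁ = Δθ/dt₁ = -1.9753
distance = √((3−-3)² + (-1.5−-1)²) = 6.0208; v₂ = distance/dt₂ = 3.0104

ω₁ = -1.9753, v₂ = 3.0104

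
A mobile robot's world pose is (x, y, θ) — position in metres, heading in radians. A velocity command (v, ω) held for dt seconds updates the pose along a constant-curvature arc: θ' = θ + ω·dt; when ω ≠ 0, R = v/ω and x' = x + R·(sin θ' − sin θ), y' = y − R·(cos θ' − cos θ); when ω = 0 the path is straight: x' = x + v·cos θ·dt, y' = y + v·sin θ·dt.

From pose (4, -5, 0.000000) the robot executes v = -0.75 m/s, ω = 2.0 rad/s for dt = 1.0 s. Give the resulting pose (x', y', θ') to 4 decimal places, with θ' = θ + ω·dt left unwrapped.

θ' = 0.0000 + 2.0·1.0 = 2.0000
R = v/ω = -0.75/2.0 = -0.3750
x' = 4 + -0.3750·(sin 2.0000 − sin 0.0000) = 3.6590
y' = -5 − -0.3750·(cos 2.0000 − cos 0.0000) = -5.5311

(3.6590, -5.5311, 2.0000)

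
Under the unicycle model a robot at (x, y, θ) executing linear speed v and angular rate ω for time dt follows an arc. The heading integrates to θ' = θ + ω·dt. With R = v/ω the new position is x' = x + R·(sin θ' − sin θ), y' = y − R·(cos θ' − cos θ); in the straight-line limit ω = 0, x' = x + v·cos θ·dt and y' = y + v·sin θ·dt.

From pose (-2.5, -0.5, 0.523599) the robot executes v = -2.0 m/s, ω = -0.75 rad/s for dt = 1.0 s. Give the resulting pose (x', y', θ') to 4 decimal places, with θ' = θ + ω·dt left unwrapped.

(-4.4319, -0.7892, -0.2264)

θ' = 0.5236 + -0.75·1.0 = -0.2264
R = v/ω = -2.0/-0.75 = 2.6667
x' = -2.5 + 2.6667·(sin -0.2264 − sin 0.5236) = -4.4319
y' = -0.5 − 2.6667·(cos -0.2264 − cos 0.5236) = -0.7892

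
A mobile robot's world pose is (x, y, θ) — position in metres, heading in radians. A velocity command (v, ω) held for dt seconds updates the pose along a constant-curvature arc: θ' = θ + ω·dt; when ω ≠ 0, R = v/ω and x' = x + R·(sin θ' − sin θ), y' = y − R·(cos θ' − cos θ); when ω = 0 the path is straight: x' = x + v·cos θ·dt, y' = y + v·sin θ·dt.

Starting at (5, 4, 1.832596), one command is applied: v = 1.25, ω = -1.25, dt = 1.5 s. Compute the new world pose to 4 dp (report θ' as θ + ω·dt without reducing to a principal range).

(6.0083, 5.2579, -0.0424)

θ' = 1.8326 + -1.25·1.5 = -0.0424
R = v/ω = 1.25/-1.25 = -1.0000
x' = 5 + -1.0000·(sin -0.0424 − sin 1.8326) = 6.0083
y' = 4 − -1.0000·(cos -0.0424 − cos 1.8326) = 5.2579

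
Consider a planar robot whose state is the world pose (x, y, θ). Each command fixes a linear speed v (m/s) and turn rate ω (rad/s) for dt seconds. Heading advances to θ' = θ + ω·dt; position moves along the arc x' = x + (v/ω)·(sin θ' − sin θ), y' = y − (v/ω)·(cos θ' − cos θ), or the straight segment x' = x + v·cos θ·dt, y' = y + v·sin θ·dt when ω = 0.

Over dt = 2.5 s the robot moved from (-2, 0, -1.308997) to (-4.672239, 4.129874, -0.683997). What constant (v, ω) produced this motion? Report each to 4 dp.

v = -2.0000, ω = 0.2500

Δθ = -0.683997 − -1.308997 = 0.625000
ω = Δθ/dt = 0.625000/2.5 = 0.2500
R = −Δy/(cos θ' − cos θ) = -8.0000
v = R·ω = -8.0000·0.2500 = -2.0000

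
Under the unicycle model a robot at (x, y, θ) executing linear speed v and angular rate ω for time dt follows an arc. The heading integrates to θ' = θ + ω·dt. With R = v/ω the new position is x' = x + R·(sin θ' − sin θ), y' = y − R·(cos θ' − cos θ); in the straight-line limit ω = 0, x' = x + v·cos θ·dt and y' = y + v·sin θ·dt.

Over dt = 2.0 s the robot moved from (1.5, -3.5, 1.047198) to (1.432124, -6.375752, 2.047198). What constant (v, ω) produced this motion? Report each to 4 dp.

v = -1.5000, ω = 0.5000

Δθ = 2.047198 − 1.047198 = 1.000000
ω = Δθ/dt = 1.000000/2.0 = 0.5000
R = −Δy/(cos θ' − cos θ) = -3.0000
v = R·ω = -3.0000·0.5000 = -1.5000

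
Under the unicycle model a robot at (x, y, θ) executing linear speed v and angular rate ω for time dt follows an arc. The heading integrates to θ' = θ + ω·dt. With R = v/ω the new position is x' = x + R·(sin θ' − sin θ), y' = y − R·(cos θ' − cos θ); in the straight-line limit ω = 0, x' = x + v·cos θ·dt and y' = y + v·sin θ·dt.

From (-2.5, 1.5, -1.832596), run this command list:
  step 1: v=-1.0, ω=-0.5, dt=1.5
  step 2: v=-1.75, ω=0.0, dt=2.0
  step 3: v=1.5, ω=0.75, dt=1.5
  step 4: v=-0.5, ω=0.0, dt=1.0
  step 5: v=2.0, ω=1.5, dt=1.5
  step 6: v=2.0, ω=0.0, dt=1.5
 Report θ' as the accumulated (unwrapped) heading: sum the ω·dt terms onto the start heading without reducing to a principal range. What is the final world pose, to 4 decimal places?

step 1: θ'=-2.5826 (R=2.0000) → pose (-1.6288, 2.6779, -2.5826)
step 2: θ'=-2.5826 (straight) → pose (1.3384, 4.5341, -2.5826)
step 3: θ'=-1.4576 (R=2.0000) → pose (0.4119, 2.6126, -1.4576)
step 4: θ'=-1.4576 (straight) → pose (0.3554, 3.1094, -1.4576)
step 5: θ'=0.7924 (R=1.3333) → pose (2.6296, 2.3239, 0.7924)
step 6: θ'=0.7924 (straight) → pose (4.7360, 4.4600, 0.7924)

(4.7360, 4.4600, 0.7924)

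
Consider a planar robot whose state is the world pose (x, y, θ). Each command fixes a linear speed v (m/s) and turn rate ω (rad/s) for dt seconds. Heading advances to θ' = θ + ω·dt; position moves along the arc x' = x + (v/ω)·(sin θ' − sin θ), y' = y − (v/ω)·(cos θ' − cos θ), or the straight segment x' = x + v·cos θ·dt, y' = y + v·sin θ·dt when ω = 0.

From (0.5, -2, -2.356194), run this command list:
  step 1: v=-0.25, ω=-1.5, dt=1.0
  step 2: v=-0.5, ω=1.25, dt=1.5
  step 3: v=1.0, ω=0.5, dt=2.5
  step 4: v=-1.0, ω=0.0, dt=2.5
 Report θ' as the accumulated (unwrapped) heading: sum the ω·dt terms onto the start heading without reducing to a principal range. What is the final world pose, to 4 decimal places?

(-0.0066, -2.4667, -0.7312)

step 1: θ'=-3.8562 (R=0.1667) → pose (0.7271, -1.9920, -3.8562)
step 2: θ'=-1.9812 (R=-0.4000) → pose (1.3560, -1.8494, -1.9812)
step 3: θ'=-0.7312 (R=2.0000) → pose (1.8544, -4.1361, -0.7312)
step 4: θ'=-0.7312 (straight) → pose (-0.0066, -2.4667, -0.7312)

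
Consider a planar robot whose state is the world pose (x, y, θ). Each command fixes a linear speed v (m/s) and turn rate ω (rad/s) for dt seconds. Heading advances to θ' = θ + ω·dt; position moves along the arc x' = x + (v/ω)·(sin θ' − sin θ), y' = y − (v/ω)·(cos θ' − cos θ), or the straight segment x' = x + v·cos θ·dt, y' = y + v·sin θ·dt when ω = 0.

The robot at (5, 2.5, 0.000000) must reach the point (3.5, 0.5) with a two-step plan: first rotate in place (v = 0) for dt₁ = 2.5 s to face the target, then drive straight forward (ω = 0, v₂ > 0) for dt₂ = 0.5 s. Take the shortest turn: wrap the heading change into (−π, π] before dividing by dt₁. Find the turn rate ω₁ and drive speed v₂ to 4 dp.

ω₁ = -0.8857, v₂ = 5.0000

heading to target = atan2(0.5−2.5, 3.5−5) = -2.2143
Δθ = wrap(-2.2143 − 0.0000) = -2.2143; ω₁ = Δθ/dt₁ = -0.8857
distance = √((3.5−5)² + (0.5−2.5)²) = 2.5000; v₂ = distance/dt₂ = 5.0000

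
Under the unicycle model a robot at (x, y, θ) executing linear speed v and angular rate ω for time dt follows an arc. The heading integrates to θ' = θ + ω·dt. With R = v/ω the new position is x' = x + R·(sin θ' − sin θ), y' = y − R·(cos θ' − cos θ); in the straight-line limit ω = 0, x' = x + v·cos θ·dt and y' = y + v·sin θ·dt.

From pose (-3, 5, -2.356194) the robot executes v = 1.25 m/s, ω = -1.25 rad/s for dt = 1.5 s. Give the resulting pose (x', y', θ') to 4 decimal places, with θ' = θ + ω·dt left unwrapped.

θ' = -2.3562 + -1.25·1.5 = -4.2312
R = v/ω = 1.25/-1.25 = -1.0000
x' = -3 + -1.0000·(sin -4.2312 − sin -2.3562) = -4.5935
y' = 5 − -1.0000·(cos -4.2312 − cos -2.3562) = 5.2443

(-4.5935, 5.2443, -4.2312)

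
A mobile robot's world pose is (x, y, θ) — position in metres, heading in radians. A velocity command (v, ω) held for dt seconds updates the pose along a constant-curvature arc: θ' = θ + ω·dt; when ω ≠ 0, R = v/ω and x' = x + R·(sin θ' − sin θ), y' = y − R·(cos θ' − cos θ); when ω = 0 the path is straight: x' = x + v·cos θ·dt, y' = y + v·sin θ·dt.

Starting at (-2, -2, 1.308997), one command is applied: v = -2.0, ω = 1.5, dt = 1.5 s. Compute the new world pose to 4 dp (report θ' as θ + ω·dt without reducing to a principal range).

θ' = 1.3090 + 1.5·1.5 = 3.5590
R = v/ω = -2.0/1.5 = -1.3333
x' = -2 + -1.3333·(sin 3.5590 − sin 1.3090) = -0.1716
y' = -2 − -1.3333·(cos 3.5590 − cos 1.3090) = -3.5640

(-0.1716, -3.5640, 3.5590)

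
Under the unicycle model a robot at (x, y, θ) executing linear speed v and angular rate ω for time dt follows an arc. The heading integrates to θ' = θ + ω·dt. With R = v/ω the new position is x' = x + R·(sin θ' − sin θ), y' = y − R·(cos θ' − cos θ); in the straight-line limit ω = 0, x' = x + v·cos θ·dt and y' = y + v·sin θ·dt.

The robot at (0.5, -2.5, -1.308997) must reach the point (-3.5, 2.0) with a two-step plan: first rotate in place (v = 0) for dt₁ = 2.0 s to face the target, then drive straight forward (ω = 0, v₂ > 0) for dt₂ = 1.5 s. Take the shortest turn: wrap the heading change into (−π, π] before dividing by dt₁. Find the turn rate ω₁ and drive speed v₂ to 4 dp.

ω₁ = -1.3384, v₂ = 4.0139

heading to target = atan2(2−-2.5, -3.5−0.5) = 2.2974
Δθ = wrap(2.2974 − -1.3090) = -2.6767; ω₁ = Δθ/dt₁ = -1.3384
distance = √((-3.5−0.5)² + (2−-2.5)²) = 6.0208; v₂ = distance/dt₂ = 4.0139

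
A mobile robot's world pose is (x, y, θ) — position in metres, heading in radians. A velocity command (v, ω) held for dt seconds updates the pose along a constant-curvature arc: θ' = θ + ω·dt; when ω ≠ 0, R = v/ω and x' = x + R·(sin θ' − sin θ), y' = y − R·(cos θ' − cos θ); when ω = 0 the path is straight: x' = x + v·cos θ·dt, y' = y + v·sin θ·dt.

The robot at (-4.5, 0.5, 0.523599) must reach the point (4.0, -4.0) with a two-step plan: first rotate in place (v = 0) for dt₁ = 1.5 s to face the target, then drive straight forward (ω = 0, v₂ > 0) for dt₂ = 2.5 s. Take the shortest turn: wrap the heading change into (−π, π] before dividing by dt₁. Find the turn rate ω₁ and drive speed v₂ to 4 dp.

ω₁ = -0.6737, v₂ = 3.8471

heading to target = atan2(-4−0.5, 4−-4.5) = -0.4869
Δθ = wrap(-0.4869 − 0.5236) = -1.0105; ω₁ = Δθ/dt₁ = -0.6737
distance = √((4−-4.5)² + (-4−0.5)²) = 9.6177; v₂ = distance/dt₂ = 3.8471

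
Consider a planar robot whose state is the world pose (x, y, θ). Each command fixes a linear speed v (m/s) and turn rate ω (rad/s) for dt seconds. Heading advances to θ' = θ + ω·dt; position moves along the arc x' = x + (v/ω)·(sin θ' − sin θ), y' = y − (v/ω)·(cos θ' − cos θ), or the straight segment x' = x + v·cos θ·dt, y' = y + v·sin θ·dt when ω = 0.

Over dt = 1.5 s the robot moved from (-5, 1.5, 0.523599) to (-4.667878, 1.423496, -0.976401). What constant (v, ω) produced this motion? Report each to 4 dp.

Δθ = -0.976401 − 0.523599 = -1.500000
ω = Δθ/dt = -1.500000/1.5 = -1.0000
R = Δx/(sin θ' − sin θ) = -0.2500
v = R·ω = -0.2500·-1.0000 = 0.2500

v = 0.2500, ω = -1.0000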